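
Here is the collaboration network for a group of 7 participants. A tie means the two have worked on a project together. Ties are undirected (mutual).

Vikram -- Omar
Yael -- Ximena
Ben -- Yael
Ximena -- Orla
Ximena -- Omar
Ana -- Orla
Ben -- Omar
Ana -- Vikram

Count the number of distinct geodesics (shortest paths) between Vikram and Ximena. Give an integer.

1

The shortest distance is 2, and the only length-2 path is Vikram–Omar–Ximena. So there is exactly 1 shortest path.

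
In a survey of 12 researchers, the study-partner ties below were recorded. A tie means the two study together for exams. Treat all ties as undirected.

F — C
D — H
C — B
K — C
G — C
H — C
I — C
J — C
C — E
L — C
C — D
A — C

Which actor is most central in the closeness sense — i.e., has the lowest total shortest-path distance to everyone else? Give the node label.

Farness (sum of distances to all others) for each node — A:21, B:21, C:11, D:20, E:21, F:21, G:21, H:20, I:21, J:21, K:21, L:21.
The smallest farness is 11, for C, so C has the highest closeness.

C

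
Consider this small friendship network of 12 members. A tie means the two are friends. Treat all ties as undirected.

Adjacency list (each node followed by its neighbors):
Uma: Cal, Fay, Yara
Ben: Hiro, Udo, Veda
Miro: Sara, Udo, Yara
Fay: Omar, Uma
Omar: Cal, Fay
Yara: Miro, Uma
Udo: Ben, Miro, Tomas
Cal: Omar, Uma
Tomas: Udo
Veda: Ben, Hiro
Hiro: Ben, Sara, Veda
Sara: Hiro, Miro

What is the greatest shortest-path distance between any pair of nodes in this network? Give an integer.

7

Eccentricity of each node (its greatest distance to any other): Ben:6, Cal:6, Fay:6, Hiro:6, Miro:4, Omar:7, Sara:5, Tomas:6, Udo:5, Uma:5, Veda:7, Yara:4.
The maximum eccentricity is 7, realized for instance by the pair Omar–Veda via Omar – Cal – Uma – Yara – Miro – Udo – Ben – Veda. So the diameter is 7.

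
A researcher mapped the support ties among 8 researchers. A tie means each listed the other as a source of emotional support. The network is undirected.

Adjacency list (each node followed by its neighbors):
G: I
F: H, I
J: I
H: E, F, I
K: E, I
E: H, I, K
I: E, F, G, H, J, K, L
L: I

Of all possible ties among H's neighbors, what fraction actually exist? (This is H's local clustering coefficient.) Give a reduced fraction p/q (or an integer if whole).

2/3

H's neighbors: E, F, and I (k = 3).
Possible neighbor pairs: C(3,2) = 3. Edges among them: E–I, F–I → e = 2.
Clustering(H) = 2/3.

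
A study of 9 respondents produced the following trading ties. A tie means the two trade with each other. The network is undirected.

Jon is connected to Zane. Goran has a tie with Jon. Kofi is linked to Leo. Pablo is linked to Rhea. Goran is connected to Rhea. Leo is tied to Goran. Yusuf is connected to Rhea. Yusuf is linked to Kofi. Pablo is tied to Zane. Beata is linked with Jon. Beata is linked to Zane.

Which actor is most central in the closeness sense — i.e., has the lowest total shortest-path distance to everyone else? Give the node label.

Goran

Farness (sum of distances to all others) for each node — Beata:20, Goran:13, Jon:15, Kofi:20, Leo:17, Pablo:16, Rhea:14, Yusuf:18, Zane:17.
The smallest farness is 13, for Goran, so Goran has the highest closeness.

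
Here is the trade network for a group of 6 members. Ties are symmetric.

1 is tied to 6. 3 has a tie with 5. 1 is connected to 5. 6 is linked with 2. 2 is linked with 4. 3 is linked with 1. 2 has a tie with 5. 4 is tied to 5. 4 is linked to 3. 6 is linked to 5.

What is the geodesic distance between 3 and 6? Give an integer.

One shortest route is 3 – 5 – 6, which uses 2 edges, and 3 and 6 are not directly tied, so nothing shorter exists. So d(3,6) = 2.

2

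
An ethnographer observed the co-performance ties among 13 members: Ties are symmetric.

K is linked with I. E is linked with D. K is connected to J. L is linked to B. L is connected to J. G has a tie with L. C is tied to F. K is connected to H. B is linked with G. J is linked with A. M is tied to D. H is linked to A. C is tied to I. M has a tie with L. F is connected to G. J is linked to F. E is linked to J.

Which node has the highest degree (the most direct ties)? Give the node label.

J

Degrees — A:2, B:2, C:2, D:2, E:2, F:3, G:3, H:2, I:2, J:5, K:3, L:4, M:2.
The maximum is 5, attained only by J.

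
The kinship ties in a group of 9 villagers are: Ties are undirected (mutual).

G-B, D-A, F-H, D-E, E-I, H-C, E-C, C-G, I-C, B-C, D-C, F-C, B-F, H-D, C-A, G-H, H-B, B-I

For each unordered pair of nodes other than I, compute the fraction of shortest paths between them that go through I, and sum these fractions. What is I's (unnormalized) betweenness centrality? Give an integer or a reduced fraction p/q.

1/2

Pairs whose geodesics pass through I — E–B: 1/2.
All other pairs contribute 0.
Summing the contributions gives betweenness(I) = 1/2.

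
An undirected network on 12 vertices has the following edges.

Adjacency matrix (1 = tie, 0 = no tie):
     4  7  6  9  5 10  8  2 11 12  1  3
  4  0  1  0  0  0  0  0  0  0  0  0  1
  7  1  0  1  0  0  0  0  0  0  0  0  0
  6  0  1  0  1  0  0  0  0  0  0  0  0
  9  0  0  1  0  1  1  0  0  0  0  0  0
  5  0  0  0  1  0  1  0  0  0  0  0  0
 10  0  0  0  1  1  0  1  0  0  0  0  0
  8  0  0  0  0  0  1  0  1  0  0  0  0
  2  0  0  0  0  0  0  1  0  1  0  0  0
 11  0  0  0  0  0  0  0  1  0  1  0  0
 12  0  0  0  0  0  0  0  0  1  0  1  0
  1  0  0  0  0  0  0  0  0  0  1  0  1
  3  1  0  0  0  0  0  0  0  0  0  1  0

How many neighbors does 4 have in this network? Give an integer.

4 is directly tied to 3 and 7. That is 2 neighbors, so the degree of 4 is 2.

2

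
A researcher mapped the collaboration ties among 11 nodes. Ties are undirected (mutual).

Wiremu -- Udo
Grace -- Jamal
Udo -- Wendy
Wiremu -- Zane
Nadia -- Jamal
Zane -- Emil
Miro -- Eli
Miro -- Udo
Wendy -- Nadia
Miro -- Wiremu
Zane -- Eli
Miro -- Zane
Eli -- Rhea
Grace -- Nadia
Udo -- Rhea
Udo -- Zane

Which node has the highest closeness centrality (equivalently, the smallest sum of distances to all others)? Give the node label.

Udo

Farness (sum of distances to all others) for each node — Eli:26, Emil:29, Grace:33, Jamal:33, Miro:21, Nadia:25, Rhea:24, Udo:17, Wendy:20, Wiremu:22, Zane:20.
The smallest farness is 17, for Udo, so Udo has the highest closeness.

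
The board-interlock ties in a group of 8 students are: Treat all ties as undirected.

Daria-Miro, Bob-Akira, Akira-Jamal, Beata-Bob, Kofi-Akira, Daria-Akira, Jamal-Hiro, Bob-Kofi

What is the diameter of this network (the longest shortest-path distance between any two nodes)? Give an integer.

Eccentricity of each node (its greatest distance to any other): Akira:2, Beata:4, Bob:3, Daria:3, Hiro:4, Jamal:3, Kofi:3, Miro:4.
The maximum eccentricity is 4, realized for instance by the pair Miro–Hiro via Miro – Daria – Akira – Jamal – Hiro. So the diameter is 4.

4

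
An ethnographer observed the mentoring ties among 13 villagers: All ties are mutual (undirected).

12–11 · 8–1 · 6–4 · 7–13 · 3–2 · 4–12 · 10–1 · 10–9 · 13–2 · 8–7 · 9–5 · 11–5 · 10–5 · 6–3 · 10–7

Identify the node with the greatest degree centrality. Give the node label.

10

Degrees — 1:2, 2:2, 3:2, 4:2, 5:3, 6:2, 7:3, 8:2, 9:2, 10:4, 11:2, 12:2, 13:2.
The maximum is 4, attained only by 10.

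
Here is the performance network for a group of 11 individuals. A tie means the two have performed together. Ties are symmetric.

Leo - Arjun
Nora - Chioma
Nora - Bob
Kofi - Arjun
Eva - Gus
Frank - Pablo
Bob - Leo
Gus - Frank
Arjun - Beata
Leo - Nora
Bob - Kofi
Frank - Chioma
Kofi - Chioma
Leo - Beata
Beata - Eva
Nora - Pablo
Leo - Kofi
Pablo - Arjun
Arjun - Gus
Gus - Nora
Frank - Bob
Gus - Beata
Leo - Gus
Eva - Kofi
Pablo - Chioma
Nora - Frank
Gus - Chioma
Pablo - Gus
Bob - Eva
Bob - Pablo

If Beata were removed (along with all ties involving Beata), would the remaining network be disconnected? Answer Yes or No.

No

Even without Beata, every remaining node can still reach every other (the residual graph is connected), so Beata is not a cut vertex.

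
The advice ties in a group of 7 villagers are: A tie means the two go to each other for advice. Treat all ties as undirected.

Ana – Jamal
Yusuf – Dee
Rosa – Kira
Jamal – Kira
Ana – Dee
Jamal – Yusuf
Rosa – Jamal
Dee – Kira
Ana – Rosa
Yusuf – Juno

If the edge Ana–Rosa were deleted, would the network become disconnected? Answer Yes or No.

Even without that edge, Ana still reaches Rosa via Ana – Jamal – Rosa, so the network stays connected. Not a bridge.

No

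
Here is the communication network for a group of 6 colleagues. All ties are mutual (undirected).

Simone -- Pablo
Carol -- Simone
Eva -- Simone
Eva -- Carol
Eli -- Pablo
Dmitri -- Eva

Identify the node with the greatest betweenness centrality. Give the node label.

Unnormalized betweenness of each node: Carol:0, Dmitri:0, Eli:0, Eva:4, Pablo:4, Simone:6.
Simone has the largest value, 6, making it the main broker — the node through which the most shortest paths run.

Simone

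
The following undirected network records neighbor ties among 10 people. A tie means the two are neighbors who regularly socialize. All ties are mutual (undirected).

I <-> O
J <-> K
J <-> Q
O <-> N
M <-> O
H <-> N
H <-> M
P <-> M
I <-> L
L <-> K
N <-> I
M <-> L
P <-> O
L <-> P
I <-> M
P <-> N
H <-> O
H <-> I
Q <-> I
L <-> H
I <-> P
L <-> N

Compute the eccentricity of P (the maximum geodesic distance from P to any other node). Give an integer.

3

Distances from P: H:2, I:1, J:3, K:2, L:1, M:1, N:1, O:1, Q:2.
The largest is 3 (to J), so the eccentricity of P is 3.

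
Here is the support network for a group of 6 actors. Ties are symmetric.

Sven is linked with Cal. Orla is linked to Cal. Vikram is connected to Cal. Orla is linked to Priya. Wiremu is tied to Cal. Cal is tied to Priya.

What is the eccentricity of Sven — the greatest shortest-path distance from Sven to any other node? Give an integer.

2

Distances from Sven: Cal:1, Orla:2, Priya:2, Vikram:2, Wiremu:2.
The largest is 2 (to Wiremu, Priya, Vikram, and Orla), so the eccentricity of Sven is 2.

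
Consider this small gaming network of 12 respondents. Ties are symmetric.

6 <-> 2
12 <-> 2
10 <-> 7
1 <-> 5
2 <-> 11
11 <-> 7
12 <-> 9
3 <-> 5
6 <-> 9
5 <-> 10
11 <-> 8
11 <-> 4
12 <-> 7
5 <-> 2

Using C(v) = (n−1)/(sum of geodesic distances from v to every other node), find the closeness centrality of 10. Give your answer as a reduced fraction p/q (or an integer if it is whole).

11/24

Distances from 10: 1:2, 2:2, 3:2, 4:3, 5:1, 6:3, 7:1, 8:3, 9:3, 11:2, 12:2. Sum = 24.
n = 12, so closeness = 11/24.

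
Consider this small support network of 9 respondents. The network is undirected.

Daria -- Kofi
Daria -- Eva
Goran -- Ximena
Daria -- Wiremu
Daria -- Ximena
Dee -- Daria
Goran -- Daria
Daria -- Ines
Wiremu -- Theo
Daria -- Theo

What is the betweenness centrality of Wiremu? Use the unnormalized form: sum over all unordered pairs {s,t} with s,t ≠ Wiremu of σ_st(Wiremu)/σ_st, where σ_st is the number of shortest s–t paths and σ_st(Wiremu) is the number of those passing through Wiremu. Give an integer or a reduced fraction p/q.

0

No shortest path between any pair of other nodes passes through Wiremu.
Summing the contributions gives betweenness(Wiremu) = 0.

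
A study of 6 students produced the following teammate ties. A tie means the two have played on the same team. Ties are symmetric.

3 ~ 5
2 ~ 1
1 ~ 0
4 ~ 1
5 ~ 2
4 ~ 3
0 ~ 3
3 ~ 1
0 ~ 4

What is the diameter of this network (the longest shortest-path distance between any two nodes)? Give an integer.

Eccentricity of each node (its greatest distance to any other): 0:2, 1:2, 2:2, 3:2, 4:2, 5:2.
The maximum eccentricity is 2, realized for instance by the pair 2–4 via 2 – 1 – 4. So the diameter is 2.

2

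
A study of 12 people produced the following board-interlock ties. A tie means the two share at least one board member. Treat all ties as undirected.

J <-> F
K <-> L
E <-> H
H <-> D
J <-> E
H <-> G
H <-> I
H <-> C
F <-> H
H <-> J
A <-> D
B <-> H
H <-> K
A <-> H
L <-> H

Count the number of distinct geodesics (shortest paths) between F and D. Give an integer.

1

The shortest distance is 2, and the only length-2 path is F–H–D. So there is exactly 1 shortest path.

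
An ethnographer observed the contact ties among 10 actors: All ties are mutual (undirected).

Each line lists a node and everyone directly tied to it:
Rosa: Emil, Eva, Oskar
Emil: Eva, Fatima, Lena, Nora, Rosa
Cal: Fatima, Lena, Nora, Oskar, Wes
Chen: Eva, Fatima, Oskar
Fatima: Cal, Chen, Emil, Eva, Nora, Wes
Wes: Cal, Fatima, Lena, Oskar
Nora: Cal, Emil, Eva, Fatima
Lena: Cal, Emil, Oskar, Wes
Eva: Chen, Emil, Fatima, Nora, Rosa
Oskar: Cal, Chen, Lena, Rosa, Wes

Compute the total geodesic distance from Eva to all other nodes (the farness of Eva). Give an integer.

13

Distances from Eva: Cal:2, Chen:1, Emil:1, Fatima:1, Lena:2, Nora:1, Oskar:2, Rosa:1, Wes:2.
Sum = 2 + 1 + 1 + 1 + 2 + 1 + 2 + 1 + 2 = 13.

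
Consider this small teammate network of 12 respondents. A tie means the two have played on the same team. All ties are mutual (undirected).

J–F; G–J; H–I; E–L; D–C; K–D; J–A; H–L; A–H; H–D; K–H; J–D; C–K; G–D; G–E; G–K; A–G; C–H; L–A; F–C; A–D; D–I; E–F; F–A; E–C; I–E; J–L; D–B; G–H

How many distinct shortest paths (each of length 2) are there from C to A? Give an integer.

3

The shortest distance is 2. The length-2 paths are: C–F–A; C–H–A; C–D–A.
That gives 3 distinct shortest paths.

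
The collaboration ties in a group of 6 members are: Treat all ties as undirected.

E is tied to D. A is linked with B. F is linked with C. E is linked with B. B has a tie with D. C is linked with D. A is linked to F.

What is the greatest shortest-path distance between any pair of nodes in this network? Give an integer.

3

Eccentricity of each node (its greatest distance to any other): A:2, B:2, C:2, D:2, E:3, F:3.
The maximum eccentricity is 3, realized for instance by the pair E–F via E – D – C – F. So the diameter is 3.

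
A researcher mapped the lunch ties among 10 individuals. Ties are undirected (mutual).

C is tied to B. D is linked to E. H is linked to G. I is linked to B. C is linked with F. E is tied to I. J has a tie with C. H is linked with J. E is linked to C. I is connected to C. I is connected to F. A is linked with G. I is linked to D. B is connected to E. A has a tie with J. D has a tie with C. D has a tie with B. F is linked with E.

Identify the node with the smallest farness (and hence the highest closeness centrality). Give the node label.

Farness (sum of distances to all others) for each node — A:21, B:18, C:13, D:18, E:17, F:19, G:27, H:21, I:17, J:15.
The smallest farness is 13, for C, so C has the highest closeness.

C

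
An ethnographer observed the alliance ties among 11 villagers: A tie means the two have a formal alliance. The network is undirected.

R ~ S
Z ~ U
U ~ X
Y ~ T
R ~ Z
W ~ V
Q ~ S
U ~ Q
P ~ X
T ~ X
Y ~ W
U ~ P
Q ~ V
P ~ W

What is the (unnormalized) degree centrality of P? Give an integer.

3

P is directly tied to U, W, and X. That is 3 neighbors, so the degree of P is 3.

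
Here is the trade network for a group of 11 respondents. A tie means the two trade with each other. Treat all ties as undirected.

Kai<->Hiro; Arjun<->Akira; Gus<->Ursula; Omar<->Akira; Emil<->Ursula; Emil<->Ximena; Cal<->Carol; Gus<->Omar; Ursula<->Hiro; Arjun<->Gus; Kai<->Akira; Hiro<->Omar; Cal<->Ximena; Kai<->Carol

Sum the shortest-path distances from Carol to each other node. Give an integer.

Distances from Carol: Akira:2, Arjun:3, Cal:1, Emil:3, Gus:4, Hiro:2, Kai:1, Omar:3, Ursula:3, Ximena:2.
Sum = 2 + 3 + 1 + 3 + 4 + 2 + 1 + 3 + 3 + 2 = 24.

24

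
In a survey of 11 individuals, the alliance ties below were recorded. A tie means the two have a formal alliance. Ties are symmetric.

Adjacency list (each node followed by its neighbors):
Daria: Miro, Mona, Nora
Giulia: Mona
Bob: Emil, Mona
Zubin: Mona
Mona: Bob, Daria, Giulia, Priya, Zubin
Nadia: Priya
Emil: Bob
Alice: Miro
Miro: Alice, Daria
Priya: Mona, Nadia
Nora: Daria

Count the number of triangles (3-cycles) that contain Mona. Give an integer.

0

Mona's neighbors are Bob, Daria, Giulia, Priya, and Zubin, but none of them are tied to each other, so no triangle contains Mona.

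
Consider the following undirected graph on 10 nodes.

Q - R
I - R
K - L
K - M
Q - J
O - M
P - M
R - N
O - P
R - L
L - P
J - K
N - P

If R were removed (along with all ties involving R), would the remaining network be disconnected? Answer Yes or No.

Removing R leaves {J, K, L, M, N, O, P, and Q} with no path to {I}, so the network splits into 2 components. R is a cut vertex.

Yes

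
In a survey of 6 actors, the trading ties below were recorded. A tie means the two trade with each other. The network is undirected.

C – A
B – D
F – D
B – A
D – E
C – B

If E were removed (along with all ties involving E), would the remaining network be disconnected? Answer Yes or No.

No

Even without E, every remaining node can still reach every other (the residual graph is connected), so E is not a cut vertex.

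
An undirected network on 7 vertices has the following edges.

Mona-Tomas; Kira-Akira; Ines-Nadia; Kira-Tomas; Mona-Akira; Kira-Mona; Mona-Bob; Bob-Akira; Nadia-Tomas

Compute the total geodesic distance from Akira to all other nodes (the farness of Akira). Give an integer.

Distances from Akira: Bob:1, Ines:4, Kira:1, Mona:1, Nadia:3, Tomas:2.
Sum = 1 + 4 + 1 + 1 + 3 + 2 = 12.

12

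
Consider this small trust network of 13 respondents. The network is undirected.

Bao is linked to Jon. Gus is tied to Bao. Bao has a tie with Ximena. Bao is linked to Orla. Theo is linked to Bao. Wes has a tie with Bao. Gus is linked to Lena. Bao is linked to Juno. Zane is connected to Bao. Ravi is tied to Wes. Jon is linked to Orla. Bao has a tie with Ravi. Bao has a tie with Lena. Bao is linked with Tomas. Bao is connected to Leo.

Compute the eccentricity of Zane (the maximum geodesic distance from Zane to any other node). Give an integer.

2

Distances from Zane: Bao:1, Gus:2, Jon:2, Juno:2, Lena:2, Leo:2, Orla:2, Ravi:2, Theo:2, Tomas:2, Wes:2, Ximena:2.
The largest is 2 (to Ximena, Jon, Leo, Ravi, Orla, Juno, Theo, Tomas, Lena, Gus, and Wes), so the eccentricity of Zane is 2.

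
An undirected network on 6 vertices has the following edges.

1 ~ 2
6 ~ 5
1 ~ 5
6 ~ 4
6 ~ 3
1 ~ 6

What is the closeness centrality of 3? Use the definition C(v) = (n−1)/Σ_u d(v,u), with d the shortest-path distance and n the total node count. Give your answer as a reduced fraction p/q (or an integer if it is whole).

Distances from 3: 1:2, 2:3, 4:2, 5:2, 6:1. Sum = 10.
n = 6, so closeness = 5/10 = 1/2.

1/2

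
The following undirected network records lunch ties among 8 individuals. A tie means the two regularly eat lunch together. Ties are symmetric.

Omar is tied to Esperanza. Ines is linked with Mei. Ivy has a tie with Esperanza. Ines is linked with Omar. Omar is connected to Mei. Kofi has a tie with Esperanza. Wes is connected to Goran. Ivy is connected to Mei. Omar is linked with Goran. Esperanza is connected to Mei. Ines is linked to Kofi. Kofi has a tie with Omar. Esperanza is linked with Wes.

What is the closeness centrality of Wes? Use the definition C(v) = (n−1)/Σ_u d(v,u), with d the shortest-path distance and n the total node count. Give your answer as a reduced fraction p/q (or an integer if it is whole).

7/13

Distances from Wes: Esperanza:1, Goran:1, Ines:3, Ivy:2, Kofi:2, Mei:2, Omar:2. Sum = 13.
n = 8, so closeness = 7/13.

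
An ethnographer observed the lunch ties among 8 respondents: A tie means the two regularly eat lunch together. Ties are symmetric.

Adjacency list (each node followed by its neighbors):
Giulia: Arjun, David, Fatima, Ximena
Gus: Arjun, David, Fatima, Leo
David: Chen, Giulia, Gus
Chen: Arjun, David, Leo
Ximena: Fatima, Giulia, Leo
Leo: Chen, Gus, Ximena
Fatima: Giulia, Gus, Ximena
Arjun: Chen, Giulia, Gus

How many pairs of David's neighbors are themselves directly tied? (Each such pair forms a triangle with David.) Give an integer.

0

David's neighbors are Chen, Giulia, and Gus, but none of them are tied to each other, so no triangle contains David.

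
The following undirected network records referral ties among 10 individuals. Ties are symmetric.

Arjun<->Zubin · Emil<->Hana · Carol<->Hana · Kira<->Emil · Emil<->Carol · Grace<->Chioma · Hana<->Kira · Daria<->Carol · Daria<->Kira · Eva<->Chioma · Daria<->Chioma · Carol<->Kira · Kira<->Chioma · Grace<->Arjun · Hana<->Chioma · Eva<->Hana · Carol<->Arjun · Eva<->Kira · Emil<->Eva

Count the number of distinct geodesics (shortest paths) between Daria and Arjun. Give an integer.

The shortest distance is 2, and the only length-2 path is Daria–Carol–Arjun. So there is exactly 1 shortest path.

1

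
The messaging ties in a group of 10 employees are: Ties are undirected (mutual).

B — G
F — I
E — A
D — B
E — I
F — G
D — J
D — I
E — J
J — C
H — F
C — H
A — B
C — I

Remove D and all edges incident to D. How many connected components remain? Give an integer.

1

D's neighbors (B, I, and J) remain reachable from one another through other ties, so the rest of the network stays in one piece.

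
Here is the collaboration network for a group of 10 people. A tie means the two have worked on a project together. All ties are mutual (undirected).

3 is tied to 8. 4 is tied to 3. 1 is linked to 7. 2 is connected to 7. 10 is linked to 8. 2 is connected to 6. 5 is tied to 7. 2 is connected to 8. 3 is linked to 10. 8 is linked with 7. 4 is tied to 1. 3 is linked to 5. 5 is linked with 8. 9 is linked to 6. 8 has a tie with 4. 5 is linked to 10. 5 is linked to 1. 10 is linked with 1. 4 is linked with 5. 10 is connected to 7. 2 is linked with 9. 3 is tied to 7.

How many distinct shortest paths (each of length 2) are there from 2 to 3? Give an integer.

2

The shortest distance is 2. The length-2 paths are: 2–7–3; 2–8–3.
That gives 2 distinct shortest paths.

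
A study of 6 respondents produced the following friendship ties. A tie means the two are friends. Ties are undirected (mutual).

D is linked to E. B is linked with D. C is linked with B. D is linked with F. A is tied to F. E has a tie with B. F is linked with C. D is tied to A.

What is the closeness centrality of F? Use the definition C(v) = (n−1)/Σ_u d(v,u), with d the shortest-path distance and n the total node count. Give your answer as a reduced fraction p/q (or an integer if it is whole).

5/7

Distances from F: A:1, B:2, C:1, D:1, E:2. Sum = 7.
n = 6, so closeness = 5/7.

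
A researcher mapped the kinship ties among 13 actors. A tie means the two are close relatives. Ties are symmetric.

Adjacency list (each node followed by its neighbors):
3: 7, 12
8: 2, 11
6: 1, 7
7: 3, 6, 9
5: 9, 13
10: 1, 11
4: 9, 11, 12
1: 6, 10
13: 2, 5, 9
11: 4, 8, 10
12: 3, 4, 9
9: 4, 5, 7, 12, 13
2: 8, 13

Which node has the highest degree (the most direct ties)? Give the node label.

Degrees — 1:2, 2:2, 3:2, 4:3, 5:2, 6:2, 7:3, 8:2, 9:5, 10:2, 11:3, 12:3, 13:3.
The maximum is 5, attained only by 9.

9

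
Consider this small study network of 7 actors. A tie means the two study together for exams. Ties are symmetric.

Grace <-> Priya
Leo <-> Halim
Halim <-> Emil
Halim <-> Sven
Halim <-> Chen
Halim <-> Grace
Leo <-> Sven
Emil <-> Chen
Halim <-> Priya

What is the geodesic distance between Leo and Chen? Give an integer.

2

One shortest route is Leo – Halim – Chen, which uses 2 edges, and Leo and Chen are not directly tied, so nothing shorter exists. So d(Leo,Chen) = 2.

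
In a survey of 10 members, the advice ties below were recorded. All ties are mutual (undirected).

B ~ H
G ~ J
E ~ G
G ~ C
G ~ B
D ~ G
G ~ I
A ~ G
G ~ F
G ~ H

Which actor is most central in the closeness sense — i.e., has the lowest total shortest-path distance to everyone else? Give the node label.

G

Farness (sum of distances to all others) for each node — A:17, B:16, C:17, D:17, E:17, F:17, G:9, H:16, I:17, J:17.
The smallest farness is 9, for G, so G has the highest closeness.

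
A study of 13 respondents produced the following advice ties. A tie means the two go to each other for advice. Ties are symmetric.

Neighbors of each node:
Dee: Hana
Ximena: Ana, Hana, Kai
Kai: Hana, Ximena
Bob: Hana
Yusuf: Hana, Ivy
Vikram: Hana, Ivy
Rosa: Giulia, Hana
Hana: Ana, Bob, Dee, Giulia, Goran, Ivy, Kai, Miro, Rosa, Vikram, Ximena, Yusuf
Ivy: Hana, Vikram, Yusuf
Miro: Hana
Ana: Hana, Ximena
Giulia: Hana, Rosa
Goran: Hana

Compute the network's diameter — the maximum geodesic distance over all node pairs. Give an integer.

Eccentricity of each node (its greatest distance to any other): Ana:2, Bob:2, Dee:2, Giulia:2, Goran:2, Hana:1, Ivy:2, Kai:2, Miro:2, Rosa:2, Vikram:2, Ximena:2, Yusuf:2.
The maximum eccentricity is 2, realized for instance by the pair Rosa–Dee via Rosa – Hana – Dee. So the diameter is 2.

2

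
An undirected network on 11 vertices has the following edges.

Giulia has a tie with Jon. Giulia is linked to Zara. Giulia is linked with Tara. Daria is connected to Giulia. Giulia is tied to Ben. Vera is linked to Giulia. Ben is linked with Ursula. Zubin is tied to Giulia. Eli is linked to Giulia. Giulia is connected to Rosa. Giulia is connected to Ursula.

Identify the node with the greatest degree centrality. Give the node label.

Giulia

Degrees — Ben:2, Daria:1, Eli:1, Giulia:10, Jon:1, Rosa:1, Tara:1, Ursula:2, Vera:1, Zara:1, Zubin:1.
The maximum is 10, attained only by Giulia.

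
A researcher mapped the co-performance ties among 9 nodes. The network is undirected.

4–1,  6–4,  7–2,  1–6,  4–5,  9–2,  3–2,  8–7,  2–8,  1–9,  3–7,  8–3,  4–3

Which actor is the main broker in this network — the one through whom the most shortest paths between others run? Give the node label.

4

Unnormalized betweenness of each node: 1:7/2, 2:4, 3:19/2, 4:25/2, 5:0, 6:0, 7:0, 8:0, 9:5/2.
4 has the largest value, 25/2, making it the main broker — the node through which the most shortest paths run.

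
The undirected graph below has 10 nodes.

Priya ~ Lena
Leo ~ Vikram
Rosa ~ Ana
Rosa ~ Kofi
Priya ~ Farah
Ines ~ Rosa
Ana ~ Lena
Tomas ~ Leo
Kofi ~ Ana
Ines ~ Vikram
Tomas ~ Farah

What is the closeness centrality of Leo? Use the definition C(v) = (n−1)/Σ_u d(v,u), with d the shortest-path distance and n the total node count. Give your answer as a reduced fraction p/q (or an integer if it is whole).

3/8

Distances from Leo: Ana:4, Farah:2, Ines:2, Kofi:4, Lena:4, Priya:3, Rosa:3, Tomas:1, Vikram:1. Sum = 24.
n = 10, so closeness = 9/24 = 3/8.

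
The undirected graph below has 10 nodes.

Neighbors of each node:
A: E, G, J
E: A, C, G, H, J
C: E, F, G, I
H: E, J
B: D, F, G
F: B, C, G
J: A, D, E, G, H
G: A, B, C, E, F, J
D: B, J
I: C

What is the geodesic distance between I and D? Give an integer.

4

One shortest route is I – C – F – B – D, which uses 4 edges, and at distance 3 from I we only reach {A, B, H, J}, which does not include D. So d(I,D) = 4.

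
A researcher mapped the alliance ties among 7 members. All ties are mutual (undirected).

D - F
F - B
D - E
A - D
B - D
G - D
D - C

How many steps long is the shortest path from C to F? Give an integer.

One shortest route is C – D – F, which uses 2 edges, and C and F are not directly tied, so nothing shorter exists. So d(C,F) = 2.

2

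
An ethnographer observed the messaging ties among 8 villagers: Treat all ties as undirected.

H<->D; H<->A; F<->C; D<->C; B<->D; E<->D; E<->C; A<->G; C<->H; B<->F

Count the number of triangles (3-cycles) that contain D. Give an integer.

2

D's neighbors: B, C, E, and H.
Neighbor pairs that are themselves tied: D–C–E; D–C–H. Each forms one triangle with D, for 2 in total.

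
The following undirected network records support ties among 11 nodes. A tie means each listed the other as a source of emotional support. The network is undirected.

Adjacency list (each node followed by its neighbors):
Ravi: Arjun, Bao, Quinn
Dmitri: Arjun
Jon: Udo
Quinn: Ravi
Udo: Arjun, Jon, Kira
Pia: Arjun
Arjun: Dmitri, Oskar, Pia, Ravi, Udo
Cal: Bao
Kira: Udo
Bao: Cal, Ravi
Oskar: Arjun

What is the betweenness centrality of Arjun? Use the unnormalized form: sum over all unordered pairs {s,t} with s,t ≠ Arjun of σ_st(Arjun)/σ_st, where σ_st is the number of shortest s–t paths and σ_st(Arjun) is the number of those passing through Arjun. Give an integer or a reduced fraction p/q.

Pairs whose geodesics pass through Arjun — Bao–Kira: 1; Bao–Oskar: 1; Bao–Pia: 1; Bao–Jon: 1; Bao–Dmitri: 1; Bao–Udo: 1; Kira–Oskar: 1; Kira–Ravi: 1; Kira–Pia: 1; Kira–Cal: 1; Kira–Dmitri: 1; Kira–Quinn: 1; Oskar–Ravi: 1; Oskar–Pia: 1 … (+22 more pairs).
All other pairs contribute 0.
Summing the contributions gives betweenness(Arjun) = 36.

36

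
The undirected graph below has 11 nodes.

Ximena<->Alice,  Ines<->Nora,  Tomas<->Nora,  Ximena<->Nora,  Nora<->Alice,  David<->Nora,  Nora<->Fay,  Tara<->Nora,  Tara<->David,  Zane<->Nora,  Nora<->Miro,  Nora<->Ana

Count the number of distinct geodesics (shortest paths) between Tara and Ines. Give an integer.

1

The shortest distance is 2, and the only length-2 path is Tara–Nora–Ines. So there is exactly 1 shortest path.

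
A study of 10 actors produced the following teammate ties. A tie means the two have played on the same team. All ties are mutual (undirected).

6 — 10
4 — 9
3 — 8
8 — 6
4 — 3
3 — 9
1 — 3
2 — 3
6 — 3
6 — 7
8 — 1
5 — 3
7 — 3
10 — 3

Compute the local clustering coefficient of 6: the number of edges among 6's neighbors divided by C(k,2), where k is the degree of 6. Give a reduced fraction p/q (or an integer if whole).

1/2

6's neighbors: 3, 7, 8, and 10 (k = 4).
Possible neighbor pairs: C(4,2) = 6. Edges among them: 3–7, 3–8, 3–10 → e = 3.
Clustering(6) = 3/6 = 1/2.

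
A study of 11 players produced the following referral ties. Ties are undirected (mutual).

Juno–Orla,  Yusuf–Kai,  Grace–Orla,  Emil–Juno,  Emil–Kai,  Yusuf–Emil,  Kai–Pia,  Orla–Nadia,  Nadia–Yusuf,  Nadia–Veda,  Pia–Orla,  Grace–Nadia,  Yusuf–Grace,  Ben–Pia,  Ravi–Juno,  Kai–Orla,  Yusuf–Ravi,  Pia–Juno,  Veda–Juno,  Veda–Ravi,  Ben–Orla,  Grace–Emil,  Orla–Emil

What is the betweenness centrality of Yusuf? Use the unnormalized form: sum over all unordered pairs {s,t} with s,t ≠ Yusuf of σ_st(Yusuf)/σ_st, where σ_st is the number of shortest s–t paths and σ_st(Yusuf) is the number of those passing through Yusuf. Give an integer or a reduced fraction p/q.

Pairs whose geodesics pass through Yusuf — Veda–Kai: 2/6; Nadia–Kai: 1/2; Nadia–Emil: 1/3; Nadia–Ravi: 1/2; Grace–Kai: 1/3; Grace–Ravi: 1; Kai–Ravi: 1; Emil–Ravi: 1/2.
All other pairs contribute 0.
Summing the contributions gives betweenness(Yusuf) = 9/2.

9/2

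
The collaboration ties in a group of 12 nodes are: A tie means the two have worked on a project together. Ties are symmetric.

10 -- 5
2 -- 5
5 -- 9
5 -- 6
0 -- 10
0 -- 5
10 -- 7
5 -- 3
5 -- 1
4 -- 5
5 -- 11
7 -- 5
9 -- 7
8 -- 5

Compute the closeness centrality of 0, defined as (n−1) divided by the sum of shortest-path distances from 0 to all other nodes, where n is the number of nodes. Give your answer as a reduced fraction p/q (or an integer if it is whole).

Distances from 0: 1:2, 2:2, 3:2, 4:2, 5:1, 6:2, 7:2, 8:2, 9:2, 10:1, 11:2. Sum = 20.
n = 12, so closeness = 11/20.

11/20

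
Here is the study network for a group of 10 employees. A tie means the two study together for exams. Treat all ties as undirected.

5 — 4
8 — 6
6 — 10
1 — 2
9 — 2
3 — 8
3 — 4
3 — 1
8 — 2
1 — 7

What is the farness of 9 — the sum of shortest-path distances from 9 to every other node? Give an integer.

27

Distances from 9: 1:2, 2:1, 3:3, 4:4, 5:5, 6:3, 7:3, 8:2, 10:4.
Sum = 2 + 1 + 3 + 4 + 5 + 3 + 3 + 2 + 4 = 27.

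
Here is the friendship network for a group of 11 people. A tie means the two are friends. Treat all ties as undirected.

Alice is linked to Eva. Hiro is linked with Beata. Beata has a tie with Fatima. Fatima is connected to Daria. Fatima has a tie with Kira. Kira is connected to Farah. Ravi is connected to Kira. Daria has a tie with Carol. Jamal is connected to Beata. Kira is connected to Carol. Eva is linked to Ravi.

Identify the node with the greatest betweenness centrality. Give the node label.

Kira

Unnormalized betweenness of each node: Alice:0, Beata:17, Carol:5/2, Daria:2, Eva:9, Farah:0, Fatima:47/2, Hiro:0, Jamal:0, Kira:29, Ravi:16.
Kira has the largest value, 29, making it the main broker — the node through which the most shortest paths run.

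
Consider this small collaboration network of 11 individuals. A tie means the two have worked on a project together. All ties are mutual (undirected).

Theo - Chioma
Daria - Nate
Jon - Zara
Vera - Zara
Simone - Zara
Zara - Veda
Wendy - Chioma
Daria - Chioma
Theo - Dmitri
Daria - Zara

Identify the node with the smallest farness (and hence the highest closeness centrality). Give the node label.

Farness (sum of distances to all others) for each node — Chioma:21, Daria:18, Dmitri:37, Jon:28, Nate:27, Simone:28, Theo:28, Veda:28, Vera:28, Wendy:30, Zara:19.
The smallest farness is 18, for Daria, so Daria has the highest closeness.

Daria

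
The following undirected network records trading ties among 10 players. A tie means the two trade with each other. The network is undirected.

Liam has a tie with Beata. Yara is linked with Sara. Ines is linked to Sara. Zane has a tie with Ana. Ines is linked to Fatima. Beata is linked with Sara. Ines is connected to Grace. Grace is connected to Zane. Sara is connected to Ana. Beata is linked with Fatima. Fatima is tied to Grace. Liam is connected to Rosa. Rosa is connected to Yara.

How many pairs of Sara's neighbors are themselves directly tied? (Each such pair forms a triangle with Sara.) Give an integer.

0

Sara's neighbors are Ana, Beata, Ines, and Yara, but none of them are tied to each other, so no triangle contains Sara.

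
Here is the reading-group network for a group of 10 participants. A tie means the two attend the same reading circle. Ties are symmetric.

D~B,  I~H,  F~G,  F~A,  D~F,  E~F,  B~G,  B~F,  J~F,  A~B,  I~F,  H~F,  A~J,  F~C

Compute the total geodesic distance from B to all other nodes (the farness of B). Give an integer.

Distances from B: A:1, C:2, D:1, E:2, F:1, G:1, H:2, I:2, J:2.
Sum = 1 + 2 + 1 + 2 + 1 + 1 + 2 + 2 + 2 = 14.

14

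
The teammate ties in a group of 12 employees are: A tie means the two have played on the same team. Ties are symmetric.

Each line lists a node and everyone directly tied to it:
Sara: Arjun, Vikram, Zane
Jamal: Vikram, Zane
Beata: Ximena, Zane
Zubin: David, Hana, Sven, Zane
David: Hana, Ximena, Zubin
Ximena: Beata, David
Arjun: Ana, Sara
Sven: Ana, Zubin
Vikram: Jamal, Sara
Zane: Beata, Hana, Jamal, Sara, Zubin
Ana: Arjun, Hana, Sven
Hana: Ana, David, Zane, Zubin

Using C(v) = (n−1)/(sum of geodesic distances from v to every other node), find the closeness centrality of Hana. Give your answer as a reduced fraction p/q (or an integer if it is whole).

11/19

Distances from Hana: Ana:1, Arjun:2, Beata:2, David:1, Jamal:2, Sara:2, Sven:2, Vikram:3, Ximena:2, Zane:1, Zubin:1. Sum = 19.
n = 12, so closeness = 11/19.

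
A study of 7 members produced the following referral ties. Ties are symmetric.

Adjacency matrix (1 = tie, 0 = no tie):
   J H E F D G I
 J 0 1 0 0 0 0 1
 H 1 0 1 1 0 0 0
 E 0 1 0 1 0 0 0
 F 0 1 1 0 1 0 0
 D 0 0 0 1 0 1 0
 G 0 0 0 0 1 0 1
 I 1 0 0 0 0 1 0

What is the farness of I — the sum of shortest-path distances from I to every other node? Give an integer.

12

Distances from I: D:2, E:3, F:3, G:1, H:2, J:1.
Sum = 2 + 3 + 3 + 1 + 2 + 1 = 12.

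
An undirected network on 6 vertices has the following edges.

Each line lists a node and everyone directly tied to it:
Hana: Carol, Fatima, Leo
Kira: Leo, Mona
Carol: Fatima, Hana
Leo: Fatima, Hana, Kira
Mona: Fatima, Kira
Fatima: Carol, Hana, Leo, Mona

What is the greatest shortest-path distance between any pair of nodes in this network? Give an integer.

Eccentricity of each node (its greatest distance to any other): Carol:3, Fatima:2, Hana:2, Kira:3, Leo:2, Mona:2.
The maximum eccentricity is 3, realized for instance by the pair Kira–Carol via Kira – Mona – Fatima – Carol. So the diameter is 3.

3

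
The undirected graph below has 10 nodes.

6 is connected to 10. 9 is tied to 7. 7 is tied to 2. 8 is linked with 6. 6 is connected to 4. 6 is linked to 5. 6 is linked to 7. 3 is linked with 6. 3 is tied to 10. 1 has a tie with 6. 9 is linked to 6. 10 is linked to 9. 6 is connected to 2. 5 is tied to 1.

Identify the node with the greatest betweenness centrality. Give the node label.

6

Unnormalized betweenness of each node: 1:0, 2:0, 3:0, 4:0, 5:0, 6:59/2, 7:1/2, 8:0, 9:1/2, 10:1/2.
6 has the largest value, 59/2, making it the main broker — the node through which the most shortest paths run.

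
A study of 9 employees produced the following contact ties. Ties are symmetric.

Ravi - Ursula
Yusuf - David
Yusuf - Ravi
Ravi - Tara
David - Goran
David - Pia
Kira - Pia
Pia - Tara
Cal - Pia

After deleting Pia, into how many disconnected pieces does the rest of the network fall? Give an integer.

Without Pia, the remaining ties split the others into: {David, Goran, Ravi, Tara, Ursula, Yusuf}; {Cal}; {Kira}.
That's 3 separate components.

3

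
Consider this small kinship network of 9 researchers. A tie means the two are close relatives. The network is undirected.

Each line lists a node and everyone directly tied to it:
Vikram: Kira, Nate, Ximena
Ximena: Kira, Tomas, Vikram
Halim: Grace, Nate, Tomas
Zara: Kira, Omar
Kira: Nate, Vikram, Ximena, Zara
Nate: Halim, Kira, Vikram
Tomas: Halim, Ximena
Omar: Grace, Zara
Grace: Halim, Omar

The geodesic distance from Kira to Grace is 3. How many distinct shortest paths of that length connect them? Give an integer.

The shortest distance is 3. The length-3 paths are: Kira–Nate–Halim–Grace; Kira–Zara–Omar–Grace.
That gives 2 distinct shortest paths.

2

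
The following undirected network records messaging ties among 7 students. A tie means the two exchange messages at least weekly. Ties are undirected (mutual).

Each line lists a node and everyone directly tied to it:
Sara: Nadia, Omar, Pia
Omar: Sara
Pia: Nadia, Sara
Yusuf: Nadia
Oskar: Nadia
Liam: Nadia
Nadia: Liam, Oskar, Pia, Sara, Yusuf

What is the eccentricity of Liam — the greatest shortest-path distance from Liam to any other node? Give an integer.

Distances from Liam: Nadia:1, Omar:3, Oskar:2, Pia:2, Sara:2, Yusuf:2.
The largest is 3 (to Omar), so the eccentricity of Liam is 3.

3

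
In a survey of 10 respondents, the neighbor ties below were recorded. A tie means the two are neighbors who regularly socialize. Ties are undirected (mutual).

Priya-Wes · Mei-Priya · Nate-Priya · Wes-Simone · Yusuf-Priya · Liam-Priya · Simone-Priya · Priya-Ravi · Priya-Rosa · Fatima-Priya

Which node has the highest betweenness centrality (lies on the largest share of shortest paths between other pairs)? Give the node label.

Unnormalized betweenness of each node: Fatima:0, Liam:0, Mei:0, Nate:0, Priya:35, Ravi:0, Rosa:0, Simone:0, Wes:0, Yusuf:0.
Priya has the largest value, 35, making it the main broker — the node through which the most shortest paths run.

Priya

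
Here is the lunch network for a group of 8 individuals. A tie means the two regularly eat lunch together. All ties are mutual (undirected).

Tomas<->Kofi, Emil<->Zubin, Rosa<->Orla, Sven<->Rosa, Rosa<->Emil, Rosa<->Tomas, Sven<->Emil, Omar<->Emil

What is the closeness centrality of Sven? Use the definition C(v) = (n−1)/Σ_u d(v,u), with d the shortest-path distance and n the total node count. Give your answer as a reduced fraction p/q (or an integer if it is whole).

7/13

Distances from Sven: Emil:1, Kofi:3, Omar:2, Orla:2, Rosa:1, Tomas:2, Zubin:2. Sum = 13.
n = 8, so closeness = 7/13.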